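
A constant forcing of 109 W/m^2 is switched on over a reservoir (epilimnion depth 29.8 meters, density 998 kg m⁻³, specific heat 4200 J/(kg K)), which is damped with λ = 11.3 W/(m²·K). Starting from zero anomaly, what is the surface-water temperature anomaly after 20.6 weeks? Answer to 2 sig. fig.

6.5 K

Areal heat capacity C = ρ c_p D = 998 × 4200 × 29.8 = 1.25×10^8 J/(m²·K).
τ = C / λ = 1.25×10^8 / 11.3 = 1.11×10^7 s.
Equilibrium anomaly ΔT_eq = F / λ = 109 / 11.3 = 9.65 K.
t = 20.6 weeks = 1.25×10^7 s, so t/τ = 1.13.
ΔT(t) = ΔT_eq (1 − e^(−t/τ)) = 9.65 × (1 − e^−1.13) = 6.52 K.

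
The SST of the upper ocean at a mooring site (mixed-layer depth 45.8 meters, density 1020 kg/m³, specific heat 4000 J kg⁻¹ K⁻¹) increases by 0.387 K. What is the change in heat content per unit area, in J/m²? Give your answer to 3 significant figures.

7.23×10^7

Areal heat capacity C = ρ c_p D = 1020 × 4000 × 45.8 = 1.87×10^8 J/(m^2 K).
ΔQ = C ΔT = 1.87×10^8 × 0.387 = 7.23×10^7 J/m².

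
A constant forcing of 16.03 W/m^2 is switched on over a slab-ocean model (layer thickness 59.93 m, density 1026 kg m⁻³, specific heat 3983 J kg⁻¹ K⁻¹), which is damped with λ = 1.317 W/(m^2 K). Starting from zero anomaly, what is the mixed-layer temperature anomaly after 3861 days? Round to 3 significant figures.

Areal heat capacity C = ρ c_p D = 1026 × 3983 × 59.93 = 2.45×10^8 J/(m²·K).
τ = C / λ = 2.45×10^8 / 1.317 = 1.86×10^8 s.
Equilibrium anomaly ΔT_eq = F / λ = 16.03 / 1.317 = 12.2 K.
t = 3861 days = 3.34×10^8 s, so t/τ = 1.79.
ΔT(t) = ΔT_eq (1 − e^(−t/τ)) = 12.2 × (1 − e^−1.79) = 10.1 K.

10.1 K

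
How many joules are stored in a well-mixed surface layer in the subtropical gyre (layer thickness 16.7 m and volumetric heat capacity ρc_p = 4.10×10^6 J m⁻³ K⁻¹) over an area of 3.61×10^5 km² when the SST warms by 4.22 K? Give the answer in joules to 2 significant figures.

1.0×10^20 J

Areal heat capacity C = ρc_p × D = 4.10×10^6 × 16.7 = 6.85×10^7 J/(m²·K).
Heat per unit area: q = C ΔT = 6.85×10^7 × 4.22 = 2.89×10^8 J/m².
Total heat: Q = q × A = 2.89×10^8 × (3.61×10^5 × 10⁶ m²) = 1.04×10^20 J.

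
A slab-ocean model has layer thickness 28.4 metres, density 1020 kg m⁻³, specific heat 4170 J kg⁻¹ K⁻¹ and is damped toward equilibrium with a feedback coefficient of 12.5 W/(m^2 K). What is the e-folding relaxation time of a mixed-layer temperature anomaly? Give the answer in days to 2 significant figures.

110 days

Areal heat capacity C = ρ c_p D = 1020 × 4170 × 28.4 = 1.21×10^8 J m⁻² K⁻¹.
Relaxation time τ = C / λ = 1.21×10^8 / 12.5 = 9.66×10^6 s.
In days: 9.66×10^6 s / (86400 s/day) = 112 days.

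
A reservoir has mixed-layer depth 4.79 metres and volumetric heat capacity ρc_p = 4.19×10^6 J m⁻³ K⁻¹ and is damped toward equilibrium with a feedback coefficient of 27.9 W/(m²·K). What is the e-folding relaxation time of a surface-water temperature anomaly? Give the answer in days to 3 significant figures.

8.33 days

Areal heat capacity C = ρc_p × D = 4.19×10^6 × 4.79 = 2.01×10^7 J m⁻² K⁻¹.
Relaxation time τ = C / λ = 2.01×10^7 / 27.9 = 7.19×10^5 s.
In days: 7.19×10^5 s / (86400 s/day) = 8.33 days.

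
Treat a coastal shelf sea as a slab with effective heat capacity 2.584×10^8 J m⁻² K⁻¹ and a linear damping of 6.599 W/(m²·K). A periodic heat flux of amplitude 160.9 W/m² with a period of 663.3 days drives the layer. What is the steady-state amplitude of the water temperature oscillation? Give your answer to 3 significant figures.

5.53 K

Areal heat capacity C = 2.584×10^8 J m⁻² K⁻¹ (given).
Angular frequency ω = 2π / T = 2π / 5.73×10^7 s = 1.10×10^-7 s⁻¹.
√((Cω)² + λ²) = √((28.3)² + 6.599²) = 29.1 W/(m²·K).
Amplitude A = F₀ / √((Cω)²+λ²) = 160.9 / 29.1 = 5.53 K.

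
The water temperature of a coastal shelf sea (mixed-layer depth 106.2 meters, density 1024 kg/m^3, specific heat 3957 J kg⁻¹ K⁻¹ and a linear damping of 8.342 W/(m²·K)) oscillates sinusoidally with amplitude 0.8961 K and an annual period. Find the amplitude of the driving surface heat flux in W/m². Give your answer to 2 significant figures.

Areal heat capacity C = ρ c_p D = 1024 × 3957 × 106.2 = 4.30×10^8 J/(m²·K).
ω = 2π / 3.15×10^7 s = 1.99×10^-7 s⁻¹.
√((Cω)² + λ²) = √((85.7)² + 8.342²) = 86.1 W/(m²·K).
F₀ = A × √((Cω)²+λ²) = 0.8961 × 86.1 = 77.2 W/m².

77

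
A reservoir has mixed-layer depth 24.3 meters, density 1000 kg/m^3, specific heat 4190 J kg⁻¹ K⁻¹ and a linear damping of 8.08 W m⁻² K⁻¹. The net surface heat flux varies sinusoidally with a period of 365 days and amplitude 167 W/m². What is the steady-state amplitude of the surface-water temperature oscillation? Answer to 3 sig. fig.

7.65 K

Areal heat capacity C = ρ c_p D = 1000 × 4190 × 24.3 = 1.02×10^8 J m⁻² K⁻¹.
Angular frequency ω = 2π / T = 2π / 3.15×10^7 s = 1.99×10^-7 s⁻¹.
√((Cω)² + λ²) = √((20.3)² + 8.08²) = 21.8 W/(m²·K).
Amplitude A = F₀ / √((Cω)²+λ²) = 167 / 21.8 = 7.65 K.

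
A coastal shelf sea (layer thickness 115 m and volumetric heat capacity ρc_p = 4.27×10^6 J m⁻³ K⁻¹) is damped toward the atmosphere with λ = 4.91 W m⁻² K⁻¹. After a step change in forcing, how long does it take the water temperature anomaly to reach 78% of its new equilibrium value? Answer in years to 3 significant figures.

4.80 years

Areal heat capacity C = ρc_p × D = 4.27×10^6 × 115 = 4.91×10^8 J/(m²·K).
τ = C / λ = 4.91×10^8 / 4.91 = 1.00×10^8 s.
Fraction reached: 1 − e^(−t/τ) = 0.78 ⇒ t = −τ ln(1 − 0.78) = τ × 1.51.
t = 1.51×10^8 s = 4.80 years.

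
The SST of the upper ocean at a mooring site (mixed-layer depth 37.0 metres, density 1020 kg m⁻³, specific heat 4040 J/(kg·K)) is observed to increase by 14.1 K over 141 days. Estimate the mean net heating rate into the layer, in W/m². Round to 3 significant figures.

176

Areal heat capacity C = ρ c_p D = 1020 × 4040 × 37.0 = 1.52×10^8 J/(m²·K).
Required heat per unit area: Q = C ΔT = 1.52×10^8 × 14.1 = 2.15×10^9 J/m².
Flux F = Q / Δt = 2.15×10^9 / 1.22×10^7 s = 176 W/m².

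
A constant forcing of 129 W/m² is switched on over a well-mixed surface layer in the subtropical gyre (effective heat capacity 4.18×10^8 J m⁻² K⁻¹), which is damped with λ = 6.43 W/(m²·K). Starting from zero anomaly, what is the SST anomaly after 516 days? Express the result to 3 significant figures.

Areal heat capacity C = 4.18×10^8 J m⁻² K⁻¹ (given).
τ = C / λ = 4.18×10^8 / 6.43 = 6.50×10^7 s.
Equilibrium anomaly ΔT_eq = F / λ = 129 / 6.43 = 20.1 K.
t = 516 days = 4.46×10^7 s, so t/τ = 0.686.
ΔT(t) = ΔT_eq (1 − e^(−t/τ)) = 20.1 × (1 − e^−0.686) = 9.96 K.

9.96 K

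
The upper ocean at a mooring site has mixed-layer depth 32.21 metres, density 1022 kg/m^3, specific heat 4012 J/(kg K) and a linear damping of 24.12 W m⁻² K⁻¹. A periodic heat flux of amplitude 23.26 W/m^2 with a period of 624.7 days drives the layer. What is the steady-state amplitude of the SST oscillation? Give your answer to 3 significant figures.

0.813 K

Areal heat capacity C = ρ c_p D = 1022 × 4012 × 32.21 = 1.32×10^8 J/(m²·K).
Angular frequency ω = 2π / T = 2π / 5.40×10^7 s = 1.16×10^-7 s⁻¹.
√((Cω)² + λ²) = √((15.4)² + 24.12²) = 28.6 W/(m²·K).
Amplitude A = F₀ / √((Cω)²+λ²) = 23.26 / 28.6 = 0.813 K.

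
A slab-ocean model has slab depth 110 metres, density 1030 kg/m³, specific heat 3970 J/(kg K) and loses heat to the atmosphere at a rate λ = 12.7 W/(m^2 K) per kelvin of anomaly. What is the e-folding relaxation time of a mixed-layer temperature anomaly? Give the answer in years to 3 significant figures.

1.12 years

Areal heat capacity C = ρ c_p D = 1030 × 3970 × 110 = 4.50×10^8 J m⁻² K⁻¹.
Relaxation time τ = C / λ = 4.50×10^8 / 12.7 = 3.54×10^7 s.
In years: 3.54×10^7 s / (3.156×10^7 s/year) = 1.12 years.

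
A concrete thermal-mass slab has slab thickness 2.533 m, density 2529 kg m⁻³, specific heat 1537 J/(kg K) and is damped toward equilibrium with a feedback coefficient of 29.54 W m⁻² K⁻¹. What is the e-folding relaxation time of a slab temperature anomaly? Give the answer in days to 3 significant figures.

3.86 days

Areal heat capacity C = ρ c_p D = 2529 × 1537 × 2.533 = 9.85×10^6 J/(m^2 K).
Relaxation time τ = C / λ = 9.85×10^6 / 29.54 = 3.33×10^5 s.
In days: 3.33×10^5 s / (86400 s/day) = 3.86 days.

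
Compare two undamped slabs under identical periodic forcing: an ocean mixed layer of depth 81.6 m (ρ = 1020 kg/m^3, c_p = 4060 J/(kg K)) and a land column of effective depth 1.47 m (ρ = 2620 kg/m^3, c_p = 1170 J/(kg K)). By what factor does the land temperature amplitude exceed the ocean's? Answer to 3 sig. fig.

C_ocean = 1020 × 4060 × 81.6 = 3.38×10^8 J/(m²·K).
C_land = 2620 × 1170 × 1.47 = 4.51×10^6 J/(m²·K).
Undamped amplitude ∝ 1/C, so A_land/A_ocean = C_ocean/C_land = 75.0.

75.0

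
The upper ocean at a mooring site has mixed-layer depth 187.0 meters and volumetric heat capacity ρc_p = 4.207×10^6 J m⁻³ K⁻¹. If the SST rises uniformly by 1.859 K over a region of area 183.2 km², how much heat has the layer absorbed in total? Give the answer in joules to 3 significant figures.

2.68×10^17 J

Areal heat capacity C = ρc_p × D = 4.207×10^6 × 187.0 = 7.87×10^8 J/(m²·K).
Heat per unit area: q = C ΔT = 7.87×10^8 × 1.859 = 1.46×10^9 J/m².
Total heat: Q = q × A = 1.46×10^9 × (183.2 × 10⁶ m²) = 2.68×10^17 J.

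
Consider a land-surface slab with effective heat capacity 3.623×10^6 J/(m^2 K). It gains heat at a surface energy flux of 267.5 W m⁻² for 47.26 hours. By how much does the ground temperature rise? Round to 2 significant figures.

13 K

Areal heat capacity C = 3.623×10^6 J/(m^2 K) (given).
Net heat input Q = F Δt = 267.5 × (47.26 hours × 3600 s/hour) = 4.55×10^7 J/m².
ΔT = Q / C = 4.55×10^7 / 3.62×10^6 = 12.6 K.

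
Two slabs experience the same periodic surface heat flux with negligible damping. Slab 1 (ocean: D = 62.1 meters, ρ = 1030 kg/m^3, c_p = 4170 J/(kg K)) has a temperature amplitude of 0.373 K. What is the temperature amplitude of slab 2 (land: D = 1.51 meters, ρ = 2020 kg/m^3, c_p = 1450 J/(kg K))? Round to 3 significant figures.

C_ocean = 2.67×10^8 J/(m²·K); C_land = 4.42×10^6 J/(m²·K).
A ∝ 1/C ⇒ A_land = A_ocean × C_ocean/C_land = 0.373 × 60.3 = 22.5 K.

22.5 K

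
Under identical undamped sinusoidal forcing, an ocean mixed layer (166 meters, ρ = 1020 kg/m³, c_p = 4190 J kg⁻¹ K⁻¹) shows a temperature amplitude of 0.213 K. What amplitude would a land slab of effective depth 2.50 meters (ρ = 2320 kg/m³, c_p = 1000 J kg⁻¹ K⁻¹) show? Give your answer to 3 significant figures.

26.1 K

C_ocean = 7.09×10^8 J/(m²·K); C_land = 5.80×10^6 J/(m²·K).
A ∝ 1/C ⇒ A_land = A_ocean × C_ocean/C_land = 0.213 × 122 = 26.1 K.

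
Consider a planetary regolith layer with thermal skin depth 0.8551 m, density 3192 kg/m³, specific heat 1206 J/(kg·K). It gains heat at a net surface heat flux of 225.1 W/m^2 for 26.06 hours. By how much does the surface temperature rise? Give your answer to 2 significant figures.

6.4 K

Areal heat capacity C = ρ c_p D = 3192 × 1206 × 0.8551 = 3.29×10^6 J/(m^2 K).
Net heat input Q = F Δt = 225.1 × (26.06 hours × 3600 s/hour) = 2.11×10^7 J/m².
ΔT = Q / C = 2.11×10^7 / 3.29×10^6 = 6.42 K.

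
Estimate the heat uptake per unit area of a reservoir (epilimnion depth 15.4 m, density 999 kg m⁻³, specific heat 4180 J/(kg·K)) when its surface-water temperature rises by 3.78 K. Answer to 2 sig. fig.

2.4×10^8

Areal heat capacity C = ρ c_p D = 999 × 4180 × 15.4 = 6.43×10^7 J/(m^2 K).
ΔQ = C ΔT = 6.43×10^7 × 3.78 = 2.43×10^8 J/m².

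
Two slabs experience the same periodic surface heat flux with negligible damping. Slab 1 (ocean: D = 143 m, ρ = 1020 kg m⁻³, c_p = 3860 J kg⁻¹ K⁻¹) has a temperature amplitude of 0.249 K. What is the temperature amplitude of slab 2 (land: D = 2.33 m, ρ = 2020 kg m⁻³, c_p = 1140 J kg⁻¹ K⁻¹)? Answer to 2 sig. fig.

26 K

C_ocean = 5.63×10^8 J/(m²·K); C_land = 5.37×10^6 J/(m²·K).
A ∝ 1/C ⇒ A_land = A_ocean × C_ocean/C_land = 0.249 × 105 = 26.1 K.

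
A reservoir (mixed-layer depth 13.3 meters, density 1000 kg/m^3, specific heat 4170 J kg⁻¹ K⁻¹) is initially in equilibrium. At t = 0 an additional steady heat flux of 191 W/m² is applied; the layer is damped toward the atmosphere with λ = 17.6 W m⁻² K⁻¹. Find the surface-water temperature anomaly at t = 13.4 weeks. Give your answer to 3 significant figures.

Areal heat capacity C = ρ c_p D = 1000 × 4170 × 13.3 = 5.55×10^7 J/(m^2 K).
τ = C / λ = 5.55×10^7 / 17.6 = 3.15×10^6 s.
Equilibrium anomaly ΔT_eq = F / λ = 191 / 17.6 = 10.9 K.
t = 13.4 weeks = 8.10×10^6 s, so t/τ = 2.57.
ΔT(t) = ΔT_eq (1 − e^(−t/τ)) = 10.9 × (1 − e^−2.57) = 10.0 K.

10.0 K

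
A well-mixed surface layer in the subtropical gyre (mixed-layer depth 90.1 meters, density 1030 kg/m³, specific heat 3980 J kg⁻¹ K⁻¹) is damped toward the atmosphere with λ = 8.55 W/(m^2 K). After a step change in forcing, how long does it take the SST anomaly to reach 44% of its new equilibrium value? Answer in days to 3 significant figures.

290 days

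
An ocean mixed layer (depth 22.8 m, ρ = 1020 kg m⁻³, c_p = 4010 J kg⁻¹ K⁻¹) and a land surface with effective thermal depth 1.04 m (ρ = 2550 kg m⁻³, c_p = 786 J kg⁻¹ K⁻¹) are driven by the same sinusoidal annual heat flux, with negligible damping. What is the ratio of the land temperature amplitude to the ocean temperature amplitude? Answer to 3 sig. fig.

C_ocean = 1020 × 4010 × 22.8 = 9.33×10^7 J/(m²·K).
C_land = 2550 × 786 × 1.04 = 2.08×10^6 J/(m²·K).
Undamped amplitude ∝ 1/C, so A_land/A_ocean = C_ocean/C_land = 44.7.

44.7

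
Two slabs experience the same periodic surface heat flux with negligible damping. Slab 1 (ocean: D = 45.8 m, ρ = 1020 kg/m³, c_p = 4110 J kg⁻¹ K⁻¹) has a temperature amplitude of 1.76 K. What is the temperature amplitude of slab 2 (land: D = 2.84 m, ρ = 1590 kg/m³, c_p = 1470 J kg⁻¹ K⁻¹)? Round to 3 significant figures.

50.9 K

C_ocean = 1.92×10^8 J/(m²·K); C_land = 6.64×10^6 J/(m²·K).
A ∝ 1/C ⇒ A_land = A_ocean × C_ocean/C_land = 1.76 × 28.9 = 50.9 K.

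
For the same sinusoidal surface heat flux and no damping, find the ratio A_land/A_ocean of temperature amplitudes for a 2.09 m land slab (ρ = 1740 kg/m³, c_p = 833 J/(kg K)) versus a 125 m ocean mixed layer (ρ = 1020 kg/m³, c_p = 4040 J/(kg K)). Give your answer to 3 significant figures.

C_ocean = 1020 × 4040 × 125 = 5.15×10^8 J/(m²·K).
C_land = 1740 × 833 × 2.09 = 3.03×10^6 J/(m²·K).
Undamped amplitude ∝ 1/C, so A_land/A_ocean = C_ocean/C_land = 170.

170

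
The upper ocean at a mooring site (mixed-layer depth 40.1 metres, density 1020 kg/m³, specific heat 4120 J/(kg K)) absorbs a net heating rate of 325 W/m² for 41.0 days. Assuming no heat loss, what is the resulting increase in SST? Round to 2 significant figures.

Areal heat capacity C = ρ c_p D = 1020 × 4120 × 40.1 = 1.69×10^8 J m⁻² K⁻¹.
Net heat input Q = F Δt = 325 × (41.0 days × 86400 s/day) = 1.15×10^9 J/m².
ΔT = Q / C = 1.15×10^9 / 1.69×10^8 = 6.83 K.

6.8 K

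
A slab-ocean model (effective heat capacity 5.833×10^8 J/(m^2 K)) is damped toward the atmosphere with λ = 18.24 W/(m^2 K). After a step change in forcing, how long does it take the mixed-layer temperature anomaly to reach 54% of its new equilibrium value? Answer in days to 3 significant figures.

Areal heat capacity C = 5.833×10^8 J/(m^2 K) (given).
τ = C / λ = 5.83×10^8 / 18.24 = 3.20×10^7 s.
Fraction reached: 1 − e^(−t/τ) = 0.54 ⇒ t = −τ ln(1 − 0.54) = τ × 0.777.
t = 2.48×10^7 s = 287 days.

287 days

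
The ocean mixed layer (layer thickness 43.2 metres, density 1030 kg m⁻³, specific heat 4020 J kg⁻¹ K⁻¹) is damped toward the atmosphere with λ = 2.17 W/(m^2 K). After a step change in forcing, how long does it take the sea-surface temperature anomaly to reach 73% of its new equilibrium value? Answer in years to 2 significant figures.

3.4 years

Areal heat capacity C = ρ c_p D = 1030 × 4020 × 43.2 = 1.79×10^8 J m⁻² K⁻¹.
τ = C / λ = 1.79×10^8 / 2.17 = 8.24×10^7 s.
Fraction reached: 1 − e^(−t/τ) = 0.73 ⇒ t = −τ ln(1 − 0.73) = τ × 1.31.
t = 1.08×10^8 s = 3.42 years.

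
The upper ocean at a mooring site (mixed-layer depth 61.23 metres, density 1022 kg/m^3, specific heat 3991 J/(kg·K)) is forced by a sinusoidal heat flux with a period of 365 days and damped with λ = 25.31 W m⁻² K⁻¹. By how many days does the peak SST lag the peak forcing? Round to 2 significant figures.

64 days

Areal heat capacity C = ρ c_p D = 1022 × 3991 × 61.23 = 2.50×10^8 J m⁻² K⁻¹.
ω = 2π / 3.15×10^7 s = 1.99×10^-7 s⁻¹.
Phase lag φ = arctan(Cω/λ) = arctan(49.8/25.31) = 1.10 rad.
Time lag = φ / ω = 1.10 / 1.99×10^-7 = 5.52×10^6 s = 63.9 days.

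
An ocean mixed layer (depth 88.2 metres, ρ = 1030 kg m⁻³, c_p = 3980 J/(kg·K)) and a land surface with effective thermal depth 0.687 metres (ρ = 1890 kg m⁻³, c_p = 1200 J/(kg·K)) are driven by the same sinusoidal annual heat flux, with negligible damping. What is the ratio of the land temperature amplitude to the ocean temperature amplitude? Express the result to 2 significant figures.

C_ocean = 1030 × 3980 × 88.2 = 3.62×10^8 J/(m²·K).
C_land = 1890 × 1200 × 0.687 = 1.56×10^6 J/(m²·K).
Undamped amplitude ∝ 1/C, so A_land/A_ocean = C_ocean/C_land = 232.

230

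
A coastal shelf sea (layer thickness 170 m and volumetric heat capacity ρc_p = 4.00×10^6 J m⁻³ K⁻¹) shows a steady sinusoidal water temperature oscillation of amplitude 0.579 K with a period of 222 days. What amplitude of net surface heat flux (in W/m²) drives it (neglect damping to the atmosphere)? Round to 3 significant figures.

Areal heat capacity C = ρc_p × D = 4.00×10^6 × 170 = 6.80×10^8 J/(m²·K).
ω = 2π / 1.92×10^7 s = 3.28×10^-7 s⁻¹.
Cω = 6.80×10^8 × 3.28×10^-7 = 223 W/(m²·K).
F₀ = A × Cω = 0.579 × 223 = 129 W/m².

129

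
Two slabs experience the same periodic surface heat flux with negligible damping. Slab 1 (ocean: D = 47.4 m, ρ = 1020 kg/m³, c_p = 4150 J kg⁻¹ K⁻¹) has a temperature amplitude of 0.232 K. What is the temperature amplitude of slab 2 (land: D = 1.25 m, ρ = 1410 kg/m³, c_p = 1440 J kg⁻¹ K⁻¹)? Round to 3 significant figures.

C_ocean = 2.01×10^8 J/(m²·K); C_land = 2.54×10^6 J/(m²·K).
A ∝ 1/C ⇒ A_land = A_ocean × C_ocean/C_land = 0.232 × 79.1 = 18.3 K.

18.3 K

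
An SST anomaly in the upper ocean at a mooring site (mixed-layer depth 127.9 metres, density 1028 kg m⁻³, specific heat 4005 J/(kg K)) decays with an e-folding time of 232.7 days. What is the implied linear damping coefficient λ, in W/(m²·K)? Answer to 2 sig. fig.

26

Areal heat capacity C = ρ c_p D = 1028 × 4005 × 127.9 = 5.27×10^8 J/(m²·K).
τ = 232.7 days = 2.01×10^7 s.
λ = C / τ = 5.27×10^8 / 2.01×10^7 = 26.2 W/(m²·K).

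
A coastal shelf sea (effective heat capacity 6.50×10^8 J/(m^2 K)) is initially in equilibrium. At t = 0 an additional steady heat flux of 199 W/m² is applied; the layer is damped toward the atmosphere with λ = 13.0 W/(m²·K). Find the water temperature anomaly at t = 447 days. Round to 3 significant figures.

8.24 K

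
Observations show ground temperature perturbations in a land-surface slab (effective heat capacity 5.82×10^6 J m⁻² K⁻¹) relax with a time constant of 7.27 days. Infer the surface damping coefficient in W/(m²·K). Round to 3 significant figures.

9.27

Areal heat capacity C = 5.82×10^6 J m⁻² K⁻¹ (given).
τ = 7.27 days = 6.28×10^5 s.
λ = C / τ = 5.82×10^6 / 6.28×10^5 = 9.27 W/(m²·K).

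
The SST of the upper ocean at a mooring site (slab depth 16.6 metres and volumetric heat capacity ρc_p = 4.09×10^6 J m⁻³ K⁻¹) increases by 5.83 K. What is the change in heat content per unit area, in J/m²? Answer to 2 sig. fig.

4.0×10^8

Areal heat capacity C = ρc_p × D = 4.09×10^6 × 16.6 = 6.79×10^7 J/(m²·K).
ΔQ = C ΔT = 6.79×10^7 × 5.83 = 3.96×10^8 J/m².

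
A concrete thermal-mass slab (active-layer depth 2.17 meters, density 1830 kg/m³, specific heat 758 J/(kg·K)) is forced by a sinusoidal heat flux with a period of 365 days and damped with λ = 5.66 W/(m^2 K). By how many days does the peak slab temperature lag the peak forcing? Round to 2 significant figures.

6.1 days

Areal heat capacity C = ρ c_p D = 1830 × 758 × 2.17 = 3.01×10^6 J m⁻² K⁻¹.
ω = 2π / 3.15×10^7 s = 1.99×10^-7 s⁻¹.
Phase lag φ = arctan(Cω/λ) = arctan(0.600/5.66) = 0.106 rad.
Time lag = φ / ω = 0.106 / 1.99×10^-7 = 5.30×10^5 s = 6.13 days.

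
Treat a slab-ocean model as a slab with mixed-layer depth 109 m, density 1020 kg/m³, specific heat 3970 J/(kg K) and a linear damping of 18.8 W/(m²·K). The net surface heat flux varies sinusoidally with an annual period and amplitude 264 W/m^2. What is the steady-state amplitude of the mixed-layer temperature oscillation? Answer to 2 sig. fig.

Areal heat capacity C = ρ c_p D = 1020 × 3970 × 109 = 4.41×10^8 J/(m²·K).
Angular frequency ω = 2π / T = 2π / 3.15×10^7 s = 1.99×10^-7 s⁻¹.
√((Cω)² + λ²) = √((87.9)² + 18.8²) = 89.9 W/(m²·K).
Amplitude A = F₀ / √((Cω)²+λ²) = 264 / 89.9 = 2.94 K.

2.9 K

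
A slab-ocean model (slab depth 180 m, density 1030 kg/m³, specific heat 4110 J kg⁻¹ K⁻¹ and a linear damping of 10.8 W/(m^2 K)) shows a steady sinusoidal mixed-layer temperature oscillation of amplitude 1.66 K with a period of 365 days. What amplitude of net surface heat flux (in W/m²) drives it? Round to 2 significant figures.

Areal heat capacity C = ρ c_p D = 1030 × 4110 × 180 = 7.62×10^8 J/(m²·K).
ω = 2π / 3.15×10^7 s = 1.99×10^-7 s⁻¹.
√((Cω)² + λ²) = √((152)² + 10.8²) = 152 W/(m²·K).
F₀ = A × √((Cω)²+λ²) = 1.66 × 152 = 253 W/m².

250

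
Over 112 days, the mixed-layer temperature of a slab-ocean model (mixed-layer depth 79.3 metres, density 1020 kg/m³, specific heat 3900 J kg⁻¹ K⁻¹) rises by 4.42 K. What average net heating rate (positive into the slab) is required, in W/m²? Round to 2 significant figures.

140

Areal heat capacity C = ρ c_p D = 1020 × 3900 × 79.3 = 3.15×10^8 J/(m²·K).
Required heat per unit area: Q = C ΔT = 3.15×10^8 × 4.42 = 1.39×10^9 J/m².
Flux F = Q / Δt = 1.39×10^9 / 9.68×10^6 s = 144 W/m².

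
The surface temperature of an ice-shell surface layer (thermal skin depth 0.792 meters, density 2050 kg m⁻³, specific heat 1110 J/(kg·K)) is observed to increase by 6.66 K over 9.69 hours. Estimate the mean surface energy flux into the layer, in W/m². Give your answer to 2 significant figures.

340

Areal heat capacity C = ρ c_p D = 2050 × 1110 × 0.792 = 1.80×10^6 J/(m^2 K).
Required heat per unit area: Q = C ΔT = 1.80×10^6 × 6.66 = 1.20×10^7 J/m².
Flux F = Q / Δt = 1.20×10^7 / 34900 s = 344 W/m².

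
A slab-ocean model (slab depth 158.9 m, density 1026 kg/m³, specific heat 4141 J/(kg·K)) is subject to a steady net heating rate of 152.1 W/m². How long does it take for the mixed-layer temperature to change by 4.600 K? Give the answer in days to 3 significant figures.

Areal heat capacity C = ρ c_p D = 1026 × 4141 × 158.9 = 6.75×10^8 J m⁻² K⁻¹.
Time required: Δt = C ΔT / F = 6.75×10^8 × 4.600 / 152.1 = 2.04×10^7 s.
In days: 2.04×10^7 s / (86400 s/day) = 236 days.

236 days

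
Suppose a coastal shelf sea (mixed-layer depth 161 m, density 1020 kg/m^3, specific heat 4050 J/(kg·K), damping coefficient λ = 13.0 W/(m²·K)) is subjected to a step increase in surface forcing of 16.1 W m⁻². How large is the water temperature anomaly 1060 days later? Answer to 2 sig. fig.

1.0 K

Areal heat capacity C = ρ c_p D = 1020 × 4050 × 161 = 6.65×10^8 J/(m^2 K).
τ = C / λ = 6.65×10^8 / 13.0 = 5.12×10^7 s.
Equilibrium anomaly ΔT_eq = F / λ = 16.1 / 13.0 = 1.24 K.
t = 1060 days = 9.16×10^7 s, so t/τ = 1.79.
ΔT(t) = ΔT_eq (1 − e^(−t/τ)) = 1.24 × (1 − e^−1.79) = 1.03 K.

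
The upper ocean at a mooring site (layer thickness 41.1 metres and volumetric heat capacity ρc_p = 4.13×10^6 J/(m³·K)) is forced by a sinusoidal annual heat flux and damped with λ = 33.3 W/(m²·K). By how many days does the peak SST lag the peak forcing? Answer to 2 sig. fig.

Areal heat capacity C = ρc_p × D = 4.13×10^6 × 41.1 = 1.70×10^8 J/(m^2 K).
ω = 2π / 3.15×10^7 s = 1.99×10^-7 s⁻¹.
Phase lag φ = arctan(Cω/λ) = arctan(33.8/33.3) = 0.793 rad.
Time lag = φ / ω = 0.793 / 1.99×10^-7 = 3.98×10^6 s = 46.1 days.

46 days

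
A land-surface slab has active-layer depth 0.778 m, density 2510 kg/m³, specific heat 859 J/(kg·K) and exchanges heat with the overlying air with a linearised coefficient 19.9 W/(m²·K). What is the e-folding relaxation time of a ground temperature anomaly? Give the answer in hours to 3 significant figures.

23.4 hours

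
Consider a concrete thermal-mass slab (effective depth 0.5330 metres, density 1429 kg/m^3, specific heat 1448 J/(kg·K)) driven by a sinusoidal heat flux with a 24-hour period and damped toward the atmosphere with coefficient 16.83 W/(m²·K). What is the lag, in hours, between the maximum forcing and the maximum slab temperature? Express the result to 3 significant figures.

5.21 hours

Areal heat capacity C = ρ c_p D = 1429 × 1448 × 0.5330 = 1.10×10^6 J/(m^2 K).
ω = 2π / 86400 s = 7.27×10^-5 s⁻¹.
Phase lag φ = arctan(Cω/λ) = arctan(80.2/16.83) = 1.36 rad.
Time lag = φ / ω = 1.36 / 7.27×10^-5 = 18800 s = 5.21 hours.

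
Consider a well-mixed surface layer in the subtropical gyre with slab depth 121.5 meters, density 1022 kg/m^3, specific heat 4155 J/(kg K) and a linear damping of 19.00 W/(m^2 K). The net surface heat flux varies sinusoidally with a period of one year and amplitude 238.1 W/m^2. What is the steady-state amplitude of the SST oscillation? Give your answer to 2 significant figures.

2.3 K

Areal heat capacity C = ρ c_p D = 1022 × 4155 × 121.5 = 5.16×10^8 J/(m^2 K).
Angular frequency ω = 2π / T = 2π / 3.15×10^7 s = 1.99×10^-7 s⁻¹.
√((Cω)² + λ²) = √((103)² + 19.00²) = 105 W/(m²·K).
Amplitude A = F₀ / √((Cω)²+λ²) = 238.1 / 105 = 2.28 K.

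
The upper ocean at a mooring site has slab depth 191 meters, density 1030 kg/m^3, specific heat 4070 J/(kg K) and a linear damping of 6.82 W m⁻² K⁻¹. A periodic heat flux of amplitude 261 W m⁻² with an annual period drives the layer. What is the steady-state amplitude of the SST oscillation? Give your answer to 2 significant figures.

Areal heat capacity C = ρ c_p D = 1030 × 4070 × 191 = 8.01×10^8 J/(m^2 K).
Angular frequency ω = 2π / T = 2π / 3.15×10^7 s = 1.99×10^-7 s⁻¹.
√((Cω)² + λ²) = √((160)² + 6.82²) = 160 W/(m²·K).
Amplitude A = F₀ / √((Cω)²+λ²) = 261 / 160 = 1.63 K.

1.6 K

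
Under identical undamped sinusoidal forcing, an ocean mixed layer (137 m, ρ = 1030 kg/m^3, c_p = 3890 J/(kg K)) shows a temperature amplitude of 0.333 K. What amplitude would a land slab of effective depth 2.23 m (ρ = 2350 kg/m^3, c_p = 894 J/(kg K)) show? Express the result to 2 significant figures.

C_ocean = 5.49×10^8 J/(m²·K); C_land = 4.69×10^6 J/(m²·K).
A ∝ 1/C ⇒ A_land = A_ocean × C_ocean/C_land = 0.333 × 117 = 39.0 K.

39 K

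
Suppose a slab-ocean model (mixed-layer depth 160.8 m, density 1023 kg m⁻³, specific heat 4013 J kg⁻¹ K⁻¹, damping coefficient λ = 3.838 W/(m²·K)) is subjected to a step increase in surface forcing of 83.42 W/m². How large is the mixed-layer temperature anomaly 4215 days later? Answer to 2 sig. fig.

19 K

Areal heat capacity C = ρ c_p D = 1023 × 4013 × 160.8 = 6.60×10^8 J/(m^2 K).
τ = C / λ = 6.60×10^8 / 3.838 = 1.72×10^8 s.
Equilibrium anomaly ΔT_eq = F / λ = 83.42 / 3.838 = 21.7 K.
t = 4215 days = 3.64×10^8 s, so t/τ = 2.12.
ΔT(t) = ΔT_eq (1 − e^(−t/τ)) = 21.7 × (1 − e^−2.12) = 19.1 K.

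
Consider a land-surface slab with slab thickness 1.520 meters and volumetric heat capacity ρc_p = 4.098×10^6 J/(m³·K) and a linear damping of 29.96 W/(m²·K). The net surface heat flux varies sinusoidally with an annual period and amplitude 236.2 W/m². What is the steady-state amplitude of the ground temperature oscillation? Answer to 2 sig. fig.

Areal heat capacity C = ρc_p × D = 4.098×10^6 × 1.520 = 6.23×10^6 J/(m^2 K).
Angular frequency ω = 2π / T = 2π / 3.15×10^7 s = 1.99×10^-7 s⁻¹.
√((Cω)² + λ²) = √((1.24)² + 29.96²) = 30.0 W/(m²·K).
Amplitude A = F₀ / √((Cω)²+λ²) = 236.2 / 30.0 = 7.88 K.

7.9 K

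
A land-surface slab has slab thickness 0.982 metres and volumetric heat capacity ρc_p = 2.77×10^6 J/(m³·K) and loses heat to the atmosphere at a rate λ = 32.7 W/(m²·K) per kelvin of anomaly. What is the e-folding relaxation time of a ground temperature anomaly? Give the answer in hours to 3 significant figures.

Areal heat capacity C = ρc_p × D = 2.77×10^6 × 0.982 = 2.72×10^6 J/(m²·K).
Relaxation time τ = C / λ = 2.72×10^6 / 32.7 = 83200 s.
In hours: 83200 s / (3600 s/hour) = 23.1 hours.

23.1 hours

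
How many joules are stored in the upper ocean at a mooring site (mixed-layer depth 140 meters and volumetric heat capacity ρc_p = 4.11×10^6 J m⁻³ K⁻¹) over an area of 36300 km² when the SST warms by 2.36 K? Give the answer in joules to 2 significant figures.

Areal heat capacity C = ρc_p × D = 4.11×10^6 × 140 = 5.75×10^8 J/(m^2 K).
Heat per unit area: q = C ΔT = 5.75×10^8 × 2.36 = 1.36×10^9 J/m².
Total heat: Q = q × A = 1.36×10^9 × (36300 × 10⁶ m²) = 4.93×10^19 J.

4.9×10^19 J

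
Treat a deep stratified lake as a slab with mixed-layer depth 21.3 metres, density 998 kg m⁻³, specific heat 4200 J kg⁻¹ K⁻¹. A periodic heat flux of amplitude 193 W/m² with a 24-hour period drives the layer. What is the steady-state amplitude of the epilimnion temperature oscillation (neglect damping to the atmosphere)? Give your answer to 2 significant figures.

Areal heat capacity C = ρ c_p D = 998 × 4200 × 21.3 = 8.93×10^7 J m⁻² K⁻¹.
Angular frequency ω = 2π / T = 2π / 86400 s = 7.27×10^-5 s⁻¹.
Cω = 8.93×10^7 × 7.27×10^-5 = 6490 W/(m²·K).
Amplitude A = F₀ / (Cω) = 193 / 6490 = 0.0297 K.

0.030 K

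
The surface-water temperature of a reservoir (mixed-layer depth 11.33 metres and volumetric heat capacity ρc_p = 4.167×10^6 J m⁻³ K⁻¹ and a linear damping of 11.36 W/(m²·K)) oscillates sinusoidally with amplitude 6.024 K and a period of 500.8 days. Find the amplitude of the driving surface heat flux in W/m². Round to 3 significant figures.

Areal heat capacity C = ρc_p × D = 4.167×10^6 × 11.33 = 4.72×10^7 J/(m²·K).
ω = 2π / 4.33×10^7 s = 1.45×10^-7 s⁻¹.
√((Cω)² + λ²) = √((6.86)² + 11.36²) = 13.3 W/(m²·K).
F₀ = A × √((Cω)²+λ²) = 6.024 × 13.3 = 79.9 W/m².

79.9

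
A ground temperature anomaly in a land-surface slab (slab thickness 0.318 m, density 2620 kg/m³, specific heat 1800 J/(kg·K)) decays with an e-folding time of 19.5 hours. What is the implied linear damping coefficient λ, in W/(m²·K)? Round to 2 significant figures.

21

Areal heat capacity C = ρ c_p D = 2620 × 1800 × 0.318 = 1.50×10^6 J/(m^2 K).
τ = 19.5 hours = 70200 s.
λ = C / τ = 1.50×10^6 / 70200 = 21.4 W/(m²·K).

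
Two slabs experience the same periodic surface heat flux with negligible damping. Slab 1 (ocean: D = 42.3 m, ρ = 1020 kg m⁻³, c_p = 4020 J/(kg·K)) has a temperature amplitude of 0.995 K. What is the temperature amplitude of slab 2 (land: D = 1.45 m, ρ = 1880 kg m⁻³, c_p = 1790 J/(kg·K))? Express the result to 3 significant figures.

35.4 K

C_ocean = 1.73×10^8 J/(m²·K); C_land = 4.88×10^6 J/(m²·K).
A ∝ 1/C ⇒ A_land = A_ocean × C_ocean/C_land = 0.995 × 35.5 = 35.4 K.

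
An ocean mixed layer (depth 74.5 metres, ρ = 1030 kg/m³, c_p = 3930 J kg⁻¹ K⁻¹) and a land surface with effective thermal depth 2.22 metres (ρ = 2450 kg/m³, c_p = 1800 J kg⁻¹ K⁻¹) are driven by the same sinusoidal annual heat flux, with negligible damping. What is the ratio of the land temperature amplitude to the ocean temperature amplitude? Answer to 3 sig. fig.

30.8

C_ocean = 1030 × 3930 × 74.5 = 3.02×10^8 J/(m²·K).
C_land = 2450 × 1800 × 2.22 = 9.79×10^6 J/(m²·K).
Undamped amplitude ∝ 1/C, so A_land/A_ocean = C_ocean/C_land = 30.8.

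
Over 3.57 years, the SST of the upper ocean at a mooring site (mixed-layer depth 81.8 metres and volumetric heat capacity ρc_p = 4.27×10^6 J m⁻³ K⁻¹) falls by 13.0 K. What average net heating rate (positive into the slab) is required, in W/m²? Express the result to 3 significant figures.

-40.3

Areal heat capacity C = ρc_p × D = 4.27×10^6 × 81.8 = 3.49×10^8 J/(m^2 K).
Required heat per unit area: Q = C ΔT = 3.49×10^8 × -13.0 = -4.54×10^9 J/m².
Flux F = Q / Δt = -4.54×10^9 / 1.13×10^8 s = -40.3 W/m².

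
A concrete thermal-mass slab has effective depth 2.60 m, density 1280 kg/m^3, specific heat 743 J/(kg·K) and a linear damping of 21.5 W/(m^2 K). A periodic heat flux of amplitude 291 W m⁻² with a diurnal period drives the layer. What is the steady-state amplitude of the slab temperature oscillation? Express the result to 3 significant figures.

1.61 K

Areal heat capacity C = ρ c_p D = 1280 × 743 × 2.60 = 2.47×10^6 J m⁻² K⁻¹.
Angular frequency ω = 2π / T = 2π / 86400 s = 7.27×10^-5 s⁻¹.
√((Cω)² + λ²) = √((180)² + 21.5²) = 181 W/(m²·K).
Amplitude A = F₀ / √((Cω)²+λ²) = 291 / 181 = 1.61 K.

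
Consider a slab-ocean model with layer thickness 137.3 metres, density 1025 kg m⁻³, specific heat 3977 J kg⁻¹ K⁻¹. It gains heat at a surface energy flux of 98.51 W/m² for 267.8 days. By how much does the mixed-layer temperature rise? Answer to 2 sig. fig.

4.1 K

Areal heat capacity C = ρ c_p D = 1025 × 3977 × 137.3 = 5.60×10^8 J/(m²·K).
Net heat input Q = F Δt = 98.51 × (267.8 days × 86400 s/day) = 2.28×10^9 J/m².
ΔT = Q / C = 2.28×10^9 / 5.60×10^8 = 4.07 K.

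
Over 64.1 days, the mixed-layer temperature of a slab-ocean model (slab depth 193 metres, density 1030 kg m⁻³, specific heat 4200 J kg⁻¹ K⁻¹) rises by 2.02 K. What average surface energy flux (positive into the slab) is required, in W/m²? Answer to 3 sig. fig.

305

Areal heat capacity C = ρ c_p D = 1030 × 4200 × 193 = 8.35×10^8 J/(m^2 K).
Required heat per unit area: Q = C ΔT = 8.35×10^8 × 2.02 = 1.69×10^9 J/m².
Flux F = Q / Δt = 1.69×10^9 / 5.54×10^6 s = 305 W/m².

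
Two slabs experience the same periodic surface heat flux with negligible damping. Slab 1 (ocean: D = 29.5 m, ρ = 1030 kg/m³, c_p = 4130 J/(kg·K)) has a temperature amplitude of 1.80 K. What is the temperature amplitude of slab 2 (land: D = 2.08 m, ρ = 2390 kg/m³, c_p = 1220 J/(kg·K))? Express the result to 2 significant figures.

37 K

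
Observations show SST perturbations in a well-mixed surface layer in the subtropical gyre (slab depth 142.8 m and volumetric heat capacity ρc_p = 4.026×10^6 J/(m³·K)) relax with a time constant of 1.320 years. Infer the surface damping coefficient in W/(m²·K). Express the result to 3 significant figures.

Areal heat capacity C = ρc_p × D = 4.026×10^6 × 142.8 = 5.75×10^8 J/(m^2 K).
τ = 1.320 years = 4.17×10^7 s.
λ = C / τ = 5.75×10^8 / 4.17×10^7 = 13.8 W/(m²·K).

13.8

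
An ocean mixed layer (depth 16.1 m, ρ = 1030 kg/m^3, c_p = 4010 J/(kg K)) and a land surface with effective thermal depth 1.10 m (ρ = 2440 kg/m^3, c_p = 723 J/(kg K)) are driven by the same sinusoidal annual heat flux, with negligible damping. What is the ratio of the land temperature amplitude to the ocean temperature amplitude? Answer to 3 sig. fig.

34.3

C_ocean = 1030 × 4010 × 16.1 = 6.65×10^7 J/(m²·K).
C_land = 2440 × 723 × 1.10 = 1.94×10^6 J/(m²·K).
Undamped amplitude ∝ 1/C, so A_land/A_ocean = C_ocean/C_land = 34.3.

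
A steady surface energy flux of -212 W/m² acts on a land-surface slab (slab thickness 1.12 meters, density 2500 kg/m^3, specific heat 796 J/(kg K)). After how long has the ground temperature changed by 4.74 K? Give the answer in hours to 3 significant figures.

13.8 hours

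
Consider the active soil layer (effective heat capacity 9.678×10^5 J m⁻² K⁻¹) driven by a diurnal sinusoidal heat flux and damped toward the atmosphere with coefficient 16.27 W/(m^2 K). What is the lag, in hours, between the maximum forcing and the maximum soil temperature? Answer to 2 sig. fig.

Areal heat capacity C = 9.678×10^5 J m⁻² K⁻¹ (given).
ω = 2π / 86400 s = 7.27×10^-5 s⁻¹.
Phase lag φ = arctan(Cω/λ) = arctan(70.4/16.27) = 1.34 rad.
Time lag = φ / ω = 1.34 / 7.27×10^-5 = 18500 s = 5.13 hours.

5.1 hours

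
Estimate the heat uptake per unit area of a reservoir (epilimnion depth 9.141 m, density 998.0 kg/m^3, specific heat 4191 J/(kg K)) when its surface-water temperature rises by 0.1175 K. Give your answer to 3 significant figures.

4.49×10^6

Areal heat capacity C = ρ c_p D = 998.0 × 4191 × 9.141 = 3.82×10^7 J m⁻² K⁻¹.
ΔQ = C ΔT = 3.82×10^7 × 0.1175 = 4.49×10^6 J/m².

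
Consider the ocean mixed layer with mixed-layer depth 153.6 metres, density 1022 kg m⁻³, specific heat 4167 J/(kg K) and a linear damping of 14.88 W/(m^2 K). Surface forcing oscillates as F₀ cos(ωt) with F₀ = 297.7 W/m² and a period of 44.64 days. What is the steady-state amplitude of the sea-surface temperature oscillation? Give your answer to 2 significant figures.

Areal heat capacity C = ρ c_p D = 1022 × 4167 × 153.6 = 6.54×10^8 J m⁻² K⁻¹.
Angular frequency ω = 2π / T = 2π / 3.86×10^6 s = 1.63×10^-6 s⁻¹.
√((Cω)² + λ²) = √((1070)² + 14.88²) = 1070 W/(m²·K).
Amplitude A = F₀ / √((Cω)²+λ²) = 297.7 / 1070 = 0.279 K.

0.28 K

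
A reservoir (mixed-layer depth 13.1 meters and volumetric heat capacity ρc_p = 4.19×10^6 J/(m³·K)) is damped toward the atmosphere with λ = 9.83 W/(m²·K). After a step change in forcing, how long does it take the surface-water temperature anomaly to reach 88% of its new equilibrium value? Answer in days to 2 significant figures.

140 days

Areal heat capacity C = ρc_p × D = 4.19×10^6 × 13.1 = 5.49×10^7 J/(m^2 K).
τ = C / λ = 5.49×10^7 / 9.83 = 5.58×10^6 s.
Fraction reached: 1 − e^(−t/τ) = 0.88 ⇒ t = −τ ln(1 − 0.88) = τ × 2.12.
t = 1.18×10^7 s = 137 days.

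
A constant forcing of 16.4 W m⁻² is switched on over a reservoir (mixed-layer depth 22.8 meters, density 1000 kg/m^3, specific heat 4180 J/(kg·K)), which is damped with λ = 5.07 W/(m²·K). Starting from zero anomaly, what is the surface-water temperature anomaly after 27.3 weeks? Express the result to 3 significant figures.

1.89 K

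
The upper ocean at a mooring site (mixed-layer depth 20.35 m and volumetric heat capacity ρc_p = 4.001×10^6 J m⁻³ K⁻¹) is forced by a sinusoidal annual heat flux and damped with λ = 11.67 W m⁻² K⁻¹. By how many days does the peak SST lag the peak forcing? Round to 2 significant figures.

55 days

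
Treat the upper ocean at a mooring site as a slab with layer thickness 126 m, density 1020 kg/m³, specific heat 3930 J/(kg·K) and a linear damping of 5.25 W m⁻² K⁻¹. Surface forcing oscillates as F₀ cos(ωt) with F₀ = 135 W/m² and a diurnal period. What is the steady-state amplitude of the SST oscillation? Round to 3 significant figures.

0.00368 K

Areal heat capacity C = ρ c_p D = 1020 × 3930 × 126 = 5.05×10^8 J/(m²·K).
Angular frequency ω = 2π / T = 2π / 86400 s = 7.27×10^-5 s⁻¹.
√((Cω)² + λ²) = √((36700)² + 5.25²) = 36700 W/(m²·K).
Amplitude A = F₀ / √((Cω)²+λ²) = 135 / 36700 = 0.00368 K.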